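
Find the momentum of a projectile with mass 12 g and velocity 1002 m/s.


p = m*v = 0.012*1002 = 12.02 kg·m/s

12.02 kg·m/s


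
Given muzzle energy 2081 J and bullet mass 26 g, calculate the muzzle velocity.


v = sqrt(2*E/m) = sqrt(2*2081/0.026) = 400.1 m/s

400.1 m/s


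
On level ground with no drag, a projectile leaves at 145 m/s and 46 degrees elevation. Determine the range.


R = v0^2 * sin(2*theta) / g = 145^2 * sin(2*46°) / 9.81 = 2142 m

2142 m


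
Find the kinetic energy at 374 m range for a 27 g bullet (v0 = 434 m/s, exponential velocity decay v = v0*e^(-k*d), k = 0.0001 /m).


v = v0*exp(-k*d) = 434*exp(-0.0001*374) = 418.068 m/s
E = 0.5*m*v^2 = 0.5*0.027*418.068^2 = 2360 J

2360 J


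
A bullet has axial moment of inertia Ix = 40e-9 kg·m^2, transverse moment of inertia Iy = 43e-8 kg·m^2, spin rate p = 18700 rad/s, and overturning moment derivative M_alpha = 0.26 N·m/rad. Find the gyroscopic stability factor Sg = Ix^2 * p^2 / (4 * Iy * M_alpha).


Sg = Ix^2 * p^2 / (4 * Iy * M_alpha) = (40e-9)^2 * 18700^2 / (4 * 43e-8 * 0.26) = 1.251

1.251


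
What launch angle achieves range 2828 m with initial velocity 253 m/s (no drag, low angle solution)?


sin(2*theta) = R*g/v0^2 = 2828*9.81/253^2 = 0.433418, theta = arcsin(0.433418)/2 = 12.84°

12.84 degrees


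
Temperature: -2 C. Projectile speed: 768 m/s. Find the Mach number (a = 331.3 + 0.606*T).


a = 331.3 + 0.606*(-2) = 330.088 m/s
M = v/a = 768/330.088 = 2.327

2.327


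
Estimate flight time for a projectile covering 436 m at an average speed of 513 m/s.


t = d/v = 436/513 = 0.8499 s

0.8499 s


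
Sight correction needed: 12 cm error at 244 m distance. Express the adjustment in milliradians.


1 mrad subtends 1 cm per 10 m of range, so adj = error_cm / (dist_m / 10) = 12 / (244/10) = 0.4918 mrad

0.4918 mrad


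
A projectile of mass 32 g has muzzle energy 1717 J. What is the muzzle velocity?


v = sqrt(2*E/m) = sqrt(2*1717/0.032) = 327.6 m/s

327.6 m/s


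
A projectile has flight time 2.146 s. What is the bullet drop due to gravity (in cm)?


drop = 0.5*g*t^2 = 0.5*9.81*2.146^2 = 22.5891 m ≈ 2259 cm

2259 cm


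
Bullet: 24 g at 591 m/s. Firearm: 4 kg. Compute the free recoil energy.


v_r = m_p*v_p/m_gun = 0.024*591/4 = 3.546 m/s, E_r = 0.5*m_gun*v_r^2 = 0.5*4*3.546^2 = 25.15 J

25.15 J


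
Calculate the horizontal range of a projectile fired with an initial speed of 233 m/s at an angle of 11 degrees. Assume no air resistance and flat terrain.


R = v0^2 * sin(2*theta) / g = 233^2 * sin(2*11°) / 9.81 = 2073 m

2073 m


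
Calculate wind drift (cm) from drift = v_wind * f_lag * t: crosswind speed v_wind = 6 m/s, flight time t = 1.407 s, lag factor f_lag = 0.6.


drift = v_wind * lag * t = 6 * 0.6 * 1.407 = 5.0652 m ≈ 506.5 cm

506.5 cm


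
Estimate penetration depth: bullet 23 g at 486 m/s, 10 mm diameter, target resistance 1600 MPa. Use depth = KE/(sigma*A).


A = pi*(d/2)^2 = pi*(10/2)^2 = 78.5398 mm^2
E = 0.5*m*v^2 = 0.5*0.023*486^2 = 2716.25 J
depth = E/(sigma*A) = 2716.25 J / (1600 MPa * 78.5398 mm^2) = 2716.25/(1600 * 78.5398) m = 0.0216153 m ≈ 21.62 mm

21.62 mm


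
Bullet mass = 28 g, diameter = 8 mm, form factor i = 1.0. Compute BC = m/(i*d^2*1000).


BC = m/(i*d^2*1000) = 28/(1.0 * 8^2 * 1000) = 0.0004375

0.0004375


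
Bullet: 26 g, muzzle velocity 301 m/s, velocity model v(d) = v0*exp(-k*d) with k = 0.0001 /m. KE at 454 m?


v = v0*exp(-k*d) = 301*exp(-0.0001*454) = 287.64 m/s
E = 0.5*m*v^2 = 0.5*0.026*287.64^2 = 1076 J

1076 J


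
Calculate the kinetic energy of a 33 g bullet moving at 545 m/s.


E = 0.5*m*v^2 = 0.5*0.033*545^2 = 4901 J

4901 J


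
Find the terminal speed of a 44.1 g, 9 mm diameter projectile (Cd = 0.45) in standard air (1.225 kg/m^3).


A = pi*(d/2)^2 = pi*(9/2000)^2 = 6.36173e-05 m^2
vt = sqrt(2mg/(Cd*rho*A)) = sqrt(2*0.0441*9.81/(0.45 * 1.225 * 6.36173e-05)) = 157.1 m/s

157.1 m/s


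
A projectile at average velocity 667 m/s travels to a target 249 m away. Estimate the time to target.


t = d/v = 249/667 = 0.3733 s

0.3733 s


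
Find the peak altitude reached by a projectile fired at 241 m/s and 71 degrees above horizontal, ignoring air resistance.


H = (v0*sin(theta))^2 / (2g) = (241*sin(71°))^2 / (2*9.81) = 2647 m

2647 m


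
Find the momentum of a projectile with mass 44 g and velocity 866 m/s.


p = m*v = 0.044*866 = 38.1 kg·m/s

38.1 kg·m/s


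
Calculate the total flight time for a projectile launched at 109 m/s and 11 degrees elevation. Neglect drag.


T = 2*v0*sin(theta)/g = 2*109*sin(11°)/9.81 = 4.24 s

4.24 s


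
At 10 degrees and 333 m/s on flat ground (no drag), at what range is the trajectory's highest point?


R = v0^2*sin(2*theta)/g = 333^2*sin(2*10°)/9.81 = 3866.08 m
apex_dist = R/2 = 3866.08/2 = 1933 m

1933 m


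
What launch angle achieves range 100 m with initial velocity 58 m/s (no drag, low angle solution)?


sin(2*theta) = R*g/v0^2 = 100*9.81/58^2 = 0.291617, theta = arcsin(0.291617)/2 = 8.477°

8.477 degrees


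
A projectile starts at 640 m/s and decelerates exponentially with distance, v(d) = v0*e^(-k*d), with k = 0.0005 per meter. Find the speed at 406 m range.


v = v0*exp(-k*d) = 640*exp(-0.0005*406) = 522.4 m/s

522.4 m/s


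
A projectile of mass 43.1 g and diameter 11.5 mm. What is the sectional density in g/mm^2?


SD = m/d^2 = 43.1/11.5^2 = 0.3259 g/mm^2

0.3259 g/mm^2


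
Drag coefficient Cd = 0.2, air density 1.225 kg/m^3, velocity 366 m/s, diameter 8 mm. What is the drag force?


A = pi*(d/2)^2 = pi*(8/2000)^2 = 5.02655e-05 m^2
Fd = 0.5*Cd*rho*A*v^2 = 0.5*0.2*1.225*5.02655e-05*366^2 = 0.8248 N

0.8248 N


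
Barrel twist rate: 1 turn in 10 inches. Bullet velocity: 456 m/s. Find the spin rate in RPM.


twist_m = 10*0.0254 = 0.254 m
spin = v/twist = 456/0.254 = 1795.276 rev/s
RPM = spin*60 = 1795.276*60 ≈ 107717 RPM

107717 RPM


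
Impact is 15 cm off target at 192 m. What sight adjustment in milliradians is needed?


1 mrad subtends 1 cm per 10 m of range, so adj = error_cm / (dist_m / 10) = 15 / (192/10) = 0.7812 mrad

0.7812 mrad


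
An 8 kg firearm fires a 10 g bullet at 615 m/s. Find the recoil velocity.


v_recoil = m_p * v_p / m_gun = 0.01 * 615 / 8 = 0.7688 m/s

0.7688 m/s


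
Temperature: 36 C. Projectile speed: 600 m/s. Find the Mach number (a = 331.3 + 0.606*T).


a = 331.3 + 0.606*(36) = 353.116 m/s
M = v/a = 600/353.116 = 1.699

1.699


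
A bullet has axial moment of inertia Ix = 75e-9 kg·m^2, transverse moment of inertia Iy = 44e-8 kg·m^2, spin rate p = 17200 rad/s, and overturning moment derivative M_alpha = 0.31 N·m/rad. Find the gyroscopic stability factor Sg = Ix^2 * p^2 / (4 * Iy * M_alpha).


Sg = Ix^2 * p^2 / (4 * Iy * M_alpha) = (75e-9)^2 * 17200^2 / (4 * 44e-8 * 0.31) = 3.05

3.05


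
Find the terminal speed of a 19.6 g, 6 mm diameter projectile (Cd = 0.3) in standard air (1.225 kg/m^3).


A = pi*(d/2)^2 = pi*(6/2000)^2 = 2.82743e-05 m^2
vt = sqrt(2mg/(Cd*rho*A)) = sqrt(2*0.0196*9.81/(0.3 * 1.225 * 2.82743e-05)) = 192.4 m/s

192.4 m/s


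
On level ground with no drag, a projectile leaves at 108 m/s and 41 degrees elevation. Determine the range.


R = v0^2 * sin(2*theta) / g = 108^2 * sin(2*41°) / 9.81 = 1177 m

1177 m


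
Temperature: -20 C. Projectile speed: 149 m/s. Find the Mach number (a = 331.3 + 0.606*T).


a = 331.3 + 0.606*(-20) = 319.18 m/s
M = v/a = 149/319.18 = 0.4668

0.4668


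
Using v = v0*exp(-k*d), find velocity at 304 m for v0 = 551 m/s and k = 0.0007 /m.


v = v0*exp(-k*d) = 551*exp(-0.0007*304) = 445.4 m/s

445.4 m/s


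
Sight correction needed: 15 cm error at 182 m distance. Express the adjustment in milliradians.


1 mrad subtends 1 cm per 10 m of range, so adj = error_cm / (dist_m / 10) = 15 / (182/10) = 0.8242 mrad

0.8242 mrad


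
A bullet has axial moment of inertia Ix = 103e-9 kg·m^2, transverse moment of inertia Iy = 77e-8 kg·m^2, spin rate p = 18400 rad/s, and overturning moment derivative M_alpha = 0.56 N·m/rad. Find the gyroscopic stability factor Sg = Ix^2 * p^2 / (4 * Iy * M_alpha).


Sg = Ix^2 * p^2 / (4 * Iy * M_alpha) = (103e-9)^2 * 18400^2 / (4 * 77e-8 * 0.56) = 2.082

2.082


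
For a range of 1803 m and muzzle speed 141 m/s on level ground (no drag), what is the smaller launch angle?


sin(2*theta) = R*g/v0^2 = 1803*9.81/141^2 = 0.889665, theta = arcsin(0.889665)/2 = 31.42°

31.42 degrees


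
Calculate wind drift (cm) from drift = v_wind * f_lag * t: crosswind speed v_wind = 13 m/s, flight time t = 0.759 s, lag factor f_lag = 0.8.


drift = v_wind * lag * t = 13 * 0.8 * 0.759 = 7.8936 m ≈ 789.4 cm

789.4 cm


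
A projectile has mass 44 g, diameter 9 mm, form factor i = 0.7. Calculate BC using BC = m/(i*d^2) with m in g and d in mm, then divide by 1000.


BC = m/(i*d^2*1000) = 44/(0.7 * 9^2 * 1000) = 0.000776

0.000776


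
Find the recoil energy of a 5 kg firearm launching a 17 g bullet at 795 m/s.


v_r = m_p*v_p/m_gun = 0.017*795/5 = 2.703 m/s, E_r = 0.5*m_gun*v_r^2 = 0.5*5*2.703^2 = 18.27 J

18.27 J


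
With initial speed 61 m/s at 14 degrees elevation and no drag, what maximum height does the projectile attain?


H = (v0*sin(theta))^2 / (2g) = (61*sin(14°))^2 / (2*9.81) = 11.1 m

11.1 m


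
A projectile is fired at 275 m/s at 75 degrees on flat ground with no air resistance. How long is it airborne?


T = 2*v0*sin(theta)/g = 2*275*sin(75°)/9.81 = 54.15 s

54.15 s


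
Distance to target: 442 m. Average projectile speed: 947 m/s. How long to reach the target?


t = d/v = 442/947 = 0.4667 s

0.4667 s


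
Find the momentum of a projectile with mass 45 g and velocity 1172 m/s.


p = m*v = 0.045*1172 = 52.74 kg·m/s

52.74 kg·m/s


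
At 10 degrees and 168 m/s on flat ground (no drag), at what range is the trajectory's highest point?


R = v0^2*sin(2*theta)/g = 168^2*sin(2*10°)/9.81 = 984.014 m
apex_dist = R/2 = 984.014/2 = 492 m

492 m


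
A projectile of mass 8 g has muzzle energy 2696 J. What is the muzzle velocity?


v = sqrt(2*E/m) = sqrt(2*2696/0.008) = 821 m/s

821 m/s


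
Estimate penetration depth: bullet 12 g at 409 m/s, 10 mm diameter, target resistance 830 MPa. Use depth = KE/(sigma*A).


A = pi*(d/2)^2 = pi*(10/2)^2 = 78.5398 mm^2
E = 0.5*m*v^2 = 0.5*0.012*409^2 = 1003.69 J
depth = E/(sigma*A) = 1003.69 J / (830 MPa * 78.5398 mm^2) = 1003.69/(830 * 78.5398) m = 0.0153968 m ≈ 15.4 mm

15.4 mm


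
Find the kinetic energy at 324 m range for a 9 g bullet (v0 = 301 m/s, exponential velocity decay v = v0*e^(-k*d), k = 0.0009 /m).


v = v0*exp(-k*d) = 301*exp(-0.0009*324) = 224.867 m/s
E = 0.5*m*v^2 = 0.5*0.009*224.867^2 = 227.5 J

227.5 J


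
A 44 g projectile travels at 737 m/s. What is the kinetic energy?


E = 0.5*m*v^2 = 0.5*0.044*737^2 = 11950 J

11950 J


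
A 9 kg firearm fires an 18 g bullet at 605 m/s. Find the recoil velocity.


v_recoil = m_p * v_p / m_gun = 0.018 * 605 / 9 = 1.21 m/s

1.21 m/s


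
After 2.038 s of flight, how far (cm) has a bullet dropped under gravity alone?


drop = 0.5*g*t^2 = 0.5*9.81*2.038^2 = 20.3726 m ≈ 2037 cm

2037 cm


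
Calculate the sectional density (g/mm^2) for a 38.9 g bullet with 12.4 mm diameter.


SD = m/d^2 = 38.9/12.4^2 = 0.253 g/mm^2

0.253 g/mm^2


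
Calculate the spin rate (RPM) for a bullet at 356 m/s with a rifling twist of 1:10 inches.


twist_m = 10*0.0254 = 0.254 m
spin = v/twist = 356/0.254 = 1401.575 rev/s
RPM = spin*60 = 1401.575*60 ≈ 84094 RPM

84094 RPM


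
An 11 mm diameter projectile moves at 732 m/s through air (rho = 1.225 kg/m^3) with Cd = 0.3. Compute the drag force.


A = pi*(d/2)^2 = pi*(11/2000)^2 = 9.50332e-05 m^2
Fd = 0.5*Cd*rho*A*v^2 = 0.5*0.3*1.225*9.50332e-05*732^2 = 9.357 N

9.357 N


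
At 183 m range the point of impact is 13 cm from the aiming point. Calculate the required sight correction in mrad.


1 mrad subtends 1 cm per 10 m of range, so adj = error_cm / (dist_m / 10) = 13 / (183/10) = 0.7104 mrad

0.7104 mrad


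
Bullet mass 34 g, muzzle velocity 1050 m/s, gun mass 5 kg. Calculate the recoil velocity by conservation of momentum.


v_recoil = m_p * v_p / m_gun = 0.034 * 1050 / 5 = 7.14 m/s

7.14 m/s


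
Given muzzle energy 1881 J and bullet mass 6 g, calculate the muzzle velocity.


v = sqrt(2*E/m) = sqrt(2*1881/0.006) = 791.8 m/s

791.8 m/s


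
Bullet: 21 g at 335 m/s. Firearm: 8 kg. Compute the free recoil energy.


v_r = m_p*v_p/m_gun = 0.021*335/8 = 0.879375 m/s, E_r = 0.5*m_gun*v_r^2 = 0.5*8*0.879375^2 = 3.093 J

3.093 J


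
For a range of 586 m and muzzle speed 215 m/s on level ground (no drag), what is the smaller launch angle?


sin(2*theta) = R*g/v0^2 = 586*9.81/215^2 = 0.124363, theta = arcsin(0.124363)/2 = 3.572°

3.572 degrees


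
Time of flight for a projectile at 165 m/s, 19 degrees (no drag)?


T = 2*v0*sin(theta)/g = 2*165*sin(19°)/9.81 = 10.95 s

10.95 s


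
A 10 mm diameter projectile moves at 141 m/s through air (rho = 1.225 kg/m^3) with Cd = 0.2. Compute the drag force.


A = pi*(d/2)^2 = pi*(10/2000)^2 = 7.85398e-05 m^2
Fd = 0.5*Cd*rho*A*v^2 = 0.5*0.2*1.225*7.85398e-05*141^2 = 0.1913 N

0.1913 N


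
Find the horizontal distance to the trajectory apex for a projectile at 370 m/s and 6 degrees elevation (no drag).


R = v0^2*sin(2*theta)/g = 370^2*sin(2*6°)/9.81 = 2901.44 m
apex_dist = R/2 = 2901.44/2 = 1451 m

1451 m


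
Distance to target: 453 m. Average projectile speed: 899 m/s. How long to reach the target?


t = d/v = 453/899 = 0.5039 s

0.5039 s


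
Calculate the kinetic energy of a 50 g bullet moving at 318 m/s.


E = 0.5*m*v^2 = 0.5*0.05*318^2 = 2528 J

2528 J


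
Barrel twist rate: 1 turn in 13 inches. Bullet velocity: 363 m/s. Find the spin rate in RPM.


twist_m = 13*0.0254 = 0.3302 m
spin = v/twist = 363/0.3302 = 1099.334 rev/s
RPM = spin*60 = 1099.334*60 ≈ 65960 RPM

65960 RPM


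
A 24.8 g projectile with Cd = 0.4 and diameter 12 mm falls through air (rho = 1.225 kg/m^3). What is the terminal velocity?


A = pi*(d/2)^2 = pi*(12/2000)^2 = 1.13097e-04 m^2
vt = sqrt(2mg/(Cd*rho*A)) = sqrt(2*0.0248*9.81/(0.4 * 1.225 * 1.13097e-04)) = 93.7 m/s

93.7 m/s


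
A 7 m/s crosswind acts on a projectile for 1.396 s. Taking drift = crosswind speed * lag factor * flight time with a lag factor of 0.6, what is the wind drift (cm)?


drift = v_wind * lag * t = 7 * 0.6 * 1.396 = 5.8632 m ≈ 586.3 cm

586.3 cm


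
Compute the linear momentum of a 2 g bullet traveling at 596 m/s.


p = m*v = 0.002*596 = 1.192 kg·m/s

1.192 kg·m/s


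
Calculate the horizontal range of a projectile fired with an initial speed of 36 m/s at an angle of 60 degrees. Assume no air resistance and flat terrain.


R = v0^2 * sin(2*theta) / g = 36^2 * sin(2*60°) / 9.81 = 114.4 m

114.4 m


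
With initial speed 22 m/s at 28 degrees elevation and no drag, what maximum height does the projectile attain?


H = (v0*sin(theta))^2 / (2g) = (22*sin(28°))^2 / (2*9.81) = 5.437 m

5.437 m


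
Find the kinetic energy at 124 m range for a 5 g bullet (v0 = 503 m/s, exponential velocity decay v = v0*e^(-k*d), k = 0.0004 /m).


v = v0*exp(-k*d) = 503*exp(-0.0004*124) = 478.66 m/s
E = 0.5*m*v^2 = 0.5*0.005*478.66^2 = 572.8 J

572.8 J


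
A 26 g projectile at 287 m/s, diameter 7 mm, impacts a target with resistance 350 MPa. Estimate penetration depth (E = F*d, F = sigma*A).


A = pi*(d/2)^2 = pi*(7/2)^2 = 38.4845 mm^2
E = 0.5*m*v^2 = 0.5*0.026*287^2 = 1070.8 J
depth = E/(sigma*A) = 1070.8 J / (350 MPa * 38.4845 mm^2) = 1070.8/(350 * 38.4845) m = 0.0794974 m ≈ 79.5 mm

79.5 mm


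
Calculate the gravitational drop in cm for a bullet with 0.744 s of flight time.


drop = 0.5*g*t^2 = 0.5*9.81*0.744^2 = 2.71509 m ≈ 271.5 cm

271.5 cm


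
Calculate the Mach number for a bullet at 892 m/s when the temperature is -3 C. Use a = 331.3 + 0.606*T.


a = 331.3 + 0.606*(-3) = 329.482 m/s
M = v/a = 892/329.482 = 2.707

2.707


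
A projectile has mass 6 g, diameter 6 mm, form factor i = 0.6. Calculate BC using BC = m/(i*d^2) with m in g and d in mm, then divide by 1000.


BC = m/(i*d^2*1000) = 6/(0.6 * 6^2 * 1000) = 0.0002778

0.0002778


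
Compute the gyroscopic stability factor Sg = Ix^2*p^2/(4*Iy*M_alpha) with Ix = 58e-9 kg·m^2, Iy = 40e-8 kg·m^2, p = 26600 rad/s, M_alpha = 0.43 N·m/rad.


Sg = Ix^2 * p^2 / (4 * Iy * M_alpha) = (58e-9)^2 * 26600^2 / (4 * 40e-8 * 0.43) = 3.46

3.46


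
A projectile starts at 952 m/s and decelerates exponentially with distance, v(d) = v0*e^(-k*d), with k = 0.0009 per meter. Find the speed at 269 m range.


v = v0*exp(-k*d) = 952*exp(-0.0009*269) = 747.3 m/s

747.3 m/s


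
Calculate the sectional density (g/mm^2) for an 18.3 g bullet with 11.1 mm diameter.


SD = m/d^2 = 18.3/11.1^2 = 0.1485 g/mm^2

0.1485 g/mm^2


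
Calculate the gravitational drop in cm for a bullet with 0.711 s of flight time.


drop = 0.5*g*t^2 = 0.5*9.81*0.711^2 = 2.47958 m ≈ 248 cm

248 cm


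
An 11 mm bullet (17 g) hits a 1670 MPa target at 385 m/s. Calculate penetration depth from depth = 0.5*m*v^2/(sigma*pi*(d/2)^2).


A = pi*(d/2)^2 = pi*(11/2)^2 = 95.0332 mm^2
E = 0.5*m*v^2 = 0.5*0.017*385^2 = 1259.91 J
depth = E/(sigma*A) = 1259.91 J / (1670 MPa * 95.0332 mm^2) = 1259.91/(1670 * 95.0332) m = 0.00793869 m ≈ 7.939 mm

7.939 mm


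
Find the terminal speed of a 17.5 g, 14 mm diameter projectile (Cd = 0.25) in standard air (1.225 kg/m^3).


A = pi*(d/2)^2 = pi*(14/2000)^2 = 1.53938e-04 m^2
vt = sqrt(2mg/(Cd*rho*A)) = sqrt(2*0.0175*9.81/(0.25 * 1.225 * 1.53938e-04)) = 85.34 m/s

85.34 m/s


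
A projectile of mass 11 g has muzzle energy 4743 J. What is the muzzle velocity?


v = sqrt(2*E/m) = sqrt(2*4743/0.011) = 928.6 m/s

928.6 m/s


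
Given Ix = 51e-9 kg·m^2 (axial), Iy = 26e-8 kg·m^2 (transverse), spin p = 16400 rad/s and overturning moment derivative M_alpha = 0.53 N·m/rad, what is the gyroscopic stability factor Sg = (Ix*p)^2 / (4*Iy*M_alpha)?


Sg = Ix^2 * p^2 / (4 * Iy * M_alpha) = (51e-9)^2 * 16400^2 / (4 * 26e-8 * 0.53) = 1.269

1.269


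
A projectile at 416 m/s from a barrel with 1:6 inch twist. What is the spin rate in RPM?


twist_m = 6*0.0254 = 0.1524 m
spin = v/twist = 416/0.1524 = 2729.659 rev/s
RPM = spin*60 = 2729.659*60 ≈ 163780 RPM

163780 RPM


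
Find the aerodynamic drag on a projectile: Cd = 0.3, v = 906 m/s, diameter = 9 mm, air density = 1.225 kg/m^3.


A = pi*(d/2)^2 = pi*(9/2000)^2 = 6.36173e-05 m^2
Fd = 0.5*Cd*rho*A*v^2 = 0.5*0.3*1.225*6.36173e-05*906^2 = 9.595 N

9.595 N


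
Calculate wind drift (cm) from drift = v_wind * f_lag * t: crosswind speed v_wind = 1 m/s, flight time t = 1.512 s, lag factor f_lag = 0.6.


drift = v_wind * lag * t = 1 * 0.6 * 1.512 = 0.9072 m ≈ 90.72 cm

90.72 cm


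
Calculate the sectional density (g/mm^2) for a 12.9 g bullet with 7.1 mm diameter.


SD = m/d^2 = 12.9/7.1^2 = 0.2559 g/mm^2

0.2559 g/mm^2


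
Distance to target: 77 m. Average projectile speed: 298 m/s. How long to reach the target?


t = d/v = 77/298 = 0.2584 s

0.2584 s


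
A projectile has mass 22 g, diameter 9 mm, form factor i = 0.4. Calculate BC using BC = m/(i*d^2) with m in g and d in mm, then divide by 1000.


BC = m/(i*d^2*1000) = 22/(0.4 * 9^2 * 1000) = 0.000679

0.000679


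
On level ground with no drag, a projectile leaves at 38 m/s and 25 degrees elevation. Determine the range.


R = v0^2 * sin(2*theta) / g = 38^2 * sin(2*25°) / 9.81 = 112.8 m

112.8 m


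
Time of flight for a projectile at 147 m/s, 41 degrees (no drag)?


T = 2*v0*sin(theta)/g = 2*147*sin(41°)/9.81 = 19.66 s

19.66 s


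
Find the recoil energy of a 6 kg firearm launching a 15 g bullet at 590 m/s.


v_r = m_p*v_p/m_gun = 0.015*590/6 = 1.475 m/s, E_r = 0.5*m_gun*v_r^2 = 0.5*6*1.475^2 = 6.527 J

6.527 J


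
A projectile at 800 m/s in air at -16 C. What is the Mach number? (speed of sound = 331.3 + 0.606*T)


a = 331.3 + 0.606*(-16) = 321.604 m/s
M = v/a = 800/321.604 = 2.488

2.488


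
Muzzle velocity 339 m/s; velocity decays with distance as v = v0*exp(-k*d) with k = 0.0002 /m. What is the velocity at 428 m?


v = v0*exp(-k*d) = 339*exp(-0.0002*428) = 311.2 m/s

311.2 m/s


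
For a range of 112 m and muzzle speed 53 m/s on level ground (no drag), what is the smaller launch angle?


sin(2*theta) = R*g/v0^2 = 112*9.81/53^2 = 0.391143, theta = arcsin(0.391143)/2 = 11.51°

11.51 degrees


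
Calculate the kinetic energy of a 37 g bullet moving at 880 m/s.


E = 0.5*m*v^2 = 0.5*0.037*880^2 = 14326 J

14326 J


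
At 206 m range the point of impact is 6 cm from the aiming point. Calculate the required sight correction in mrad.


1 mrad subtends 1 cm per 10 m of range, so adj = error_cm / (dist_m / 10) = 6 / (206/10) = 0.2913 mrad

0.2913 mrad


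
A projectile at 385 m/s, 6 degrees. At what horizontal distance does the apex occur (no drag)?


R = v0^2*sin(2*theta)/g = 385^2*sin(2*6°)/9.81 = 3141.46 m
apex_dist = R/2 = 3141.46/2 = 1571 m

1571 m


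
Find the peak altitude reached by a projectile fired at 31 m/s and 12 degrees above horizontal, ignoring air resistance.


H = (v0*sin(theta))^2 / (2g) = (31*sin(12°))^2 / (2*9.81) = 2.117 m

2.117 m


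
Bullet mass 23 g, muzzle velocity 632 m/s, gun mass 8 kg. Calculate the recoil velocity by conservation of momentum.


v_recoil = m_p * v_p / m_gun = 0.023 * 632 / 8 = 1.817 m/s

1.817 m/s


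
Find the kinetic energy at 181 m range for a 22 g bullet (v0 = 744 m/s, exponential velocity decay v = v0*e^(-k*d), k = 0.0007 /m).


v = v0*exp(-k*d) = 744*exp(-0.0007*181) = 655.462 m/s
E = 0.5*m*v^2 = 0.5*0.022*655.462^2 = 4726 J

4726 J


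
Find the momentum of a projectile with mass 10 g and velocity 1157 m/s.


p = m*v = 0.01*1157 = 11.57 kg·m/s

11.57 kg·m/s


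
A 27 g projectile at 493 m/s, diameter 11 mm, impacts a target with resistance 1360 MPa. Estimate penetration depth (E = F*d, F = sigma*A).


A = pi*(d/2)^2 = pi*(11/2)^2 = 95.0332 mm^2
E = 0.5*m*v^2 = 0.5*0.027*493^2 = 3281.16 J
depth = E/(sigma*A) = 3281.16 J / (1360 MPa * 95.0332 mm^2) = 3281.16/(1360 * 95.0332) m = 0.0253871 m ≈ 25.39 mm

25.39 mm


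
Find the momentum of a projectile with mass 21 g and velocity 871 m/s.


p = m*v = 0.021*871 = 18.29 kg·m/s

18.29 kg·m/s


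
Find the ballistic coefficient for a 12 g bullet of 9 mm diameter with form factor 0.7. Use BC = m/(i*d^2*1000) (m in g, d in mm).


BC = m/(i*d^2*1000) = 12/(0.7 * 9^2 * 1000) = 0.0002116

0.0002116


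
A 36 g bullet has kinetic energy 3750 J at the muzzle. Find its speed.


v = sqrt(2*E/m) = sqrt(2*3750/0.036) = 456.4 m/s

456.4 m/s


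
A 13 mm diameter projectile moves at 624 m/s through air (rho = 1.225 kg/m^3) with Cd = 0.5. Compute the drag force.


A = pi*(d/2)^2 = pi*(13/2000)^2 = 1.32732e-04 m^2
Fd = 0.5*Cd*rho*A*v^2 = 0.5*0.5*1.225*1.32732e-04*624^2 = 15.83 N

15.83 N


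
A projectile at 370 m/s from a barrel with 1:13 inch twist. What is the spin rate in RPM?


twist_m = 13*0.0254 = 0.3302 m
spin = v/twist = 370/0.3302 = 1120.533 rev/s
RPM = spin*60 = 1120.533*60 ≈ 67232 RPM

67232 RPM


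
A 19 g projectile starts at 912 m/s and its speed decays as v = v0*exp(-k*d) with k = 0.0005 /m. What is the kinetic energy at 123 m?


v = v0*exp(-k*d) = 912*exp(-0.0005*123) = 857.602 m/s
E = 0.5*m*v^2 = 0.5*0.019*857.602^2 = 6987 J

6987 J


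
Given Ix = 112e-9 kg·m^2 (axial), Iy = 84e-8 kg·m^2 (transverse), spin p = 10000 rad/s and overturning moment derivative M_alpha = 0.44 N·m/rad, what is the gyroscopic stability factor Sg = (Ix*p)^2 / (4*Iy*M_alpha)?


Sg = Ix^2 * p^2 / (4 * Iy * M_alpha) = (112e-9)^2 * 10000^2 / (4 * 84e-8 * 0.44) = 0.8485

0.8485


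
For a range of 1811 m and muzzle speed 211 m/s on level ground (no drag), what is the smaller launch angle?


sin(2*theta) = R*g/v0^2 = 1811*9.81/211^2 = 0.399046, theta = arcsin(0.399046)/2 = 11.76°

11.76 degrees


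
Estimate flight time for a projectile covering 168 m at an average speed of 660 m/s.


t = d/v = 168/660 = 0.2545 s

0.2545 s


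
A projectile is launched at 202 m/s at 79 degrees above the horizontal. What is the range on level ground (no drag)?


R = v0^2 * sin(2*theta) / g = 202^2 * sin(2*79°) / 9.81 = 1558 m

1558 m


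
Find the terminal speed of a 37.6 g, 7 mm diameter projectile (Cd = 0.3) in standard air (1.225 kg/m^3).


A = pi*(d/2)^2 = pi*(7/2000)^2 = 3.84845e-05 m^2
vt = sqrt(2mg/(Cd*rho*A)) = sqrt(2*0.0376*9.81/(0.3 * 1.225 * 3.84845e-05)) = 228.4 m/s

228.4 m/s


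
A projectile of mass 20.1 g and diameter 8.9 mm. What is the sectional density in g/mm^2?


SD = m/d^2 = 20.1/8.9^2 = 0.2538 g/mm^2

0.2538 g/mm^2


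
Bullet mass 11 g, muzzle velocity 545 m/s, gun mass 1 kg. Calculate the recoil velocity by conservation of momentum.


v_recoil = m_p * v_p / m_gun = 0.011 * 545 / 1 = 5.995 m/s

5.995 m/s


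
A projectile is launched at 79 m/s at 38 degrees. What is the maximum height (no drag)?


H = (v0*sin(theta))^2 / (2g) = (79*sin(38°))^2 / (2*9.81) = 120.6 m

120.6 m


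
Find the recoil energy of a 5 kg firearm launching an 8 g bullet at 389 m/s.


v_r = m_p*v_p/m_gun = 0.008*389/5 = 0.6224 m/s, E_r = 0.5*m_gun*v_r^2 = 0.5*5*0.6224^2 = 0.9685 J

0.9685 J


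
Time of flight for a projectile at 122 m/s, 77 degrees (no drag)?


T = 2*v0*sin(theta)/g = 2*122*sin(77°)/9.81 = 24.24 s

24.24 s


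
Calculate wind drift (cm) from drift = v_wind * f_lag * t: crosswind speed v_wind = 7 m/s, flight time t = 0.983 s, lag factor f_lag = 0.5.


drift = v_wind * lag * t = 7 * 0.5 * 0.983 = 3.4405 m ≈ 344.1 cm

344.1 cm


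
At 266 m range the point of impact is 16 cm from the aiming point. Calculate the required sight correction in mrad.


1 mrad subtends 1 cm per 10 m of range, so adj = error_cm / (dist_m / 10) = 16 / (266/10) = 0.6015 mrad

0.6015 mrad


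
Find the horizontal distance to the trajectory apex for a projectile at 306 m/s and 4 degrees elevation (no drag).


R = v0^2*sin(2*theta)/g = 306^2*sin(2*4°)/9.81 = 1328.4 m
apex_dist = R/2 = 1328.4/2 = 664.2 m

664.2 m


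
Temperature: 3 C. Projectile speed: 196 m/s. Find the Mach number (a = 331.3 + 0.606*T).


a = 331.3 + 0.606*(3) = 333.118 m/s
M = v/a = 196/333.118 = 0.5884

0.5884


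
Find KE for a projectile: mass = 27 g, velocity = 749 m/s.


E = 0.5*m*v^2 = 0.5*0.027*749^2 = 7574 J

7574 J


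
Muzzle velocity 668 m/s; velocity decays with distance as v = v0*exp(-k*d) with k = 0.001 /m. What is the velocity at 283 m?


v = v0*exp(-k*d) = 668*exp(-0.001*283) = 503.4 m/s

503.4 m/s


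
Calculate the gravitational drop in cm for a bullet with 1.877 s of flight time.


drop = 0.5*g*t^2 = 0.5*9.81*1.877^2 = 17.2809 m ≈ 1728 cm

1728 cm


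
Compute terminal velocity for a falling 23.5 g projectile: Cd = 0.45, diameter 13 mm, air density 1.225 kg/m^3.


A = pi*(d/2)^2 = pi*(13/2000)^2 = 1.32732e-04 m^2
vt = sqrt(2mg/(Cd*rho*A)) = sqrt(2*0.0235*9.81/(0.45 * 1.225 * 1.32732e-04)) = 79.38 m/s

79.38 m/s


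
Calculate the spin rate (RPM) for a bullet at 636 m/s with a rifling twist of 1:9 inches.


twist_m = 9*0.0254 = 0.2286 m
spin = v/twist = 636/0.2286 = 2782.152 rev/s
RPM = spin*60 = 2782.152*60 ≈ 166929 RPM

166929 RPM


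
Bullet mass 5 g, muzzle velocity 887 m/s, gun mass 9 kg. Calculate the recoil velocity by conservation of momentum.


v_recoil = m_p * v_p / m_gun = 0.005 * 887 / 9 = 0.4928 m/s

0.4928 m/s


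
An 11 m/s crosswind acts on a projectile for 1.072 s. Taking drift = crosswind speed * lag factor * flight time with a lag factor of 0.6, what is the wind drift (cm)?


drift = v_wind * lag * t = 11 * 0.6 * 1.072 = 7.0752 m ≈ 707.5 cm

707.5 cm


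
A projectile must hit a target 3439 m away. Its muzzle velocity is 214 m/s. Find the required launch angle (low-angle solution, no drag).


sin(2*theta) = R*g/v0^2 = 3439*9.81/214^2 = 0.736671, theta = arcsin(0.736671)/2 = 23.72°

23.72 degrees


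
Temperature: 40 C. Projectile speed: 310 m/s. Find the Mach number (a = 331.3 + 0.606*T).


a = 331.3 + 0.606*(40) = 355.54 m/s
M = v/a = 310/355.54 = 0.8719

0.8719


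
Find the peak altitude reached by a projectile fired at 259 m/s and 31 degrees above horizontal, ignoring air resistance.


H = (v0*sin(theta))^2 / (2g) = (259*sin(31°))^2 / (2*9.81) = 906.9 m

906.9 m


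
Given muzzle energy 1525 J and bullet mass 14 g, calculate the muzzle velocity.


v = sqrt(2*E/m) = sqrt(2*1525/0.014) = 466.8 m/s

466.8 m/s


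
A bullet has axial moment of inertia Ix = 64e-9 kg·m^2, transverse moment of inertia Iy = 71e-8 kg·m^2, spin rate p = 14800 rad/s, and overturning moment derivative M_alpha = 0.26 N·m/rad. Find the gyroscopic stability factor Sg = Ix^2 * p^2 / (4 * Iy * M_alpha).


Sg = Ix^2 * p^2 / (4 * Iy * M_alpha) = (64e-9)^2 * 14800^2 / (4 * 71e-8 * 0.26) = 1.215

1.215


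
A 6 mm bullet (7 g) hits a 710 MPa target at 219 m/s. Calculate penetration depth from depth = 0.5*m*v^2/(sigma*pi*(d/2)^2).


A = pi*(d/2)^2 = pi*(6/2)^2 = 28.2743 mm^2
E = 0.5*m*v^2 = 0.5*0.007*219^2 = 167.864 J
depth = E/(sigma*A) = 167.864 J / (710 MPa * 28.2743 mm^2) = 167.864/(710 * 28.2743) m = 0.00836191 m ≈ 8.362 mm

8.362 mm


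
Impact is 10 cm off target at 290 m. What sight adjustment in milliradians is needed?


1 mrad subtends 1 cm per 10 m of range, so adj = error_cm / (dist_m / 10) = 10 / (290/10) = 0.3448 mrad

0.3448 mrad


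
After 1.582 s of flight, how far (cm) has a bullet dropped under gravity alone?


drop = 0.5*g*t^2 = 0.5*9.81*1.582^2 = 12.2759 m ≈ 1228 cm

1228 cm


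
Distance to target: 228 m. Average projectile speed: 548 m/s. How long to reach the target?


t = d/v = 228/548 = 0.4161 s

0.4161 s


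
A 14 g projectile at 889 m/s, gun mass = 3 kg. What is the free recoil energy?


v_r = m_p*v_p/m_gun = 0.014*889/3 = 4.14867 m/s, E_r = 0.5*m_gun*v_r^2 = 0.5*3*4.14867^2 = 25.82 J

25.82 J


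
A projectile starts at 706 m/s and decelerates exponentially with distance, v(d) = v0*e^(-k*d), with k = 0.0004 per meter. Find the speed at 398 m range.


v = v0*exp(-k*d) = 706*exp(-0.0004*398) = 602.1 m/s

602.1 m/s


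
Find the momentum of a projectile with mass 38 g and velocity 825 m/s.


p = m*v = 0.038*825 = 31.35 kg·m/s

31.35 kg·m/s


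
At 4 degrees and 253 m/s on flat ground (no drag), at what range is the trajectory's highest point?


R = v0^2*sin(2*theta)/g = 253^2*sin(2*4°)/9.81 = 908.087 m
apex_dist = R/2 = 908.087/2 = 454 m

454 m


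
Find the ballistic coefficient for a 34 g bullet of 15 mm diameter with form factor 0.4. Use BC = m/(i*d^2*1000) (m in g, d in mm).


BC = m/(i*d^2*1000) = 34/(0.4 * 15^2 * 1000) = 0.0003778

0.0003778


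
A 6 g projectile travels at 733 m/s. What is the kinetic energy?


E = 0.5*m*v^2 = 0.5*0.006*733^2 = 1612 J

1612 J


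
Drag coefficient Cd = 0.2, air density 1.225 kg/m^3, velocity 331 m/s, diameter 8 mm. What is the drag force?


A = pi*(d/2)^2 = pi*(8/2000)^2 = 5.02655e-05 m^2
Fd = 0.5*Cd*rho*A*v^2 = 0.5*0.2*1.225*5.02655e-05*331^2 = 0.6746 N

0.6746 N


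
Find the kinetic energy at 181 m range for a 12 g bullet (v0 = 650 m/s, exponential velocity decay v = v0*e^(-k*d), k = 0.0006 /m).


v = v0*exp(-k*d) = 650*exp(-0.0006*181) = 583.108 m/s
E = 0.5*m*v^2 = 0.5*0.012*583.108^2 = 2040 J

2040 J


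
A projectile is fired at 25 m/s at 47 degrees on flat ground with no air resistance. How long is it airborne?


T = 2*v0*sin(theta)/g = 2*25*sin(47°)/9.81 = 3.728 s

3.728 s


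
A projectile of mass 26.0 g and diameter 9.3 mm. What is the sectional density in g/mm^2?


SD = m/d^2 = 26.0/9.3^2 = 0.3006 g/mm^2

0.3006 g/mm^2


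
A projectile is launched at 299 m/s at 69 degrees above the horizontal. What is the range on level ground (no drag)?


R = v0^2 * sin(2*theta) / g = 299^2 * sin(2*69°) / 9.81 = 6098 m

6098 m


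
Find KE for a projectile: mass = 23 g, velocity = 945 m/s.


E = 0.5*m*v^2 = 0.5*0.023*945^2 = 10270 J

10270 J


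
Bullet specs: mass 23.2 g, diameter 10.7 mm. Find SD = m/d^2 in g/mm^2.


SD = m/d^2 = 23.2/10.7^2 = 0.2026 g/mm^2

0.2026 g/mm^2


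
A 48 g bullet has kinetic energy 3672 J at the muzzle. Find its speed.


v = sqrt(2*E/m) = sqrt(2*3672/0.048) = 391.2 m/s

391.2 m/s


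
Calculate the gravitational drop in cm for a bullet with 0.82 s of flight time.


drop = 0.5*g*t^2 = 0.5*9.81*0.82^2 = 3.29812 m ≈ 329.8 cm

329.8 cm


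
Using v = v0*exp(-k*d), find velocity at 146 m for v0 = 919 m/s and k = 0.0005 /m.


v = v0*exp(-k*d) = 919*exp(-0.0005*146) = 854.3 m/s

854.3 m/s


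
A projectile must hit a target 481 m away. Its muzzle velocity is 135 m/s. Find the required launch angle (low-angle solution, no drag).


sin(2*theta) = R*g/v0^2 = 481*9.81/135^2 = 0.258909, theta = arcsin(0.258909)/2 = 7.503°

7.503 degrees


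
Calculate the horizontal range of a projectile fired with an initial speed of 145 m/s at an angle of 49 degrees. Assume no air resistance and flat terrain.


R = v0^2 * sin(2*theta) / g = 145^2 * sin(2*49°) / 9.81 = 2122 m

2122 m


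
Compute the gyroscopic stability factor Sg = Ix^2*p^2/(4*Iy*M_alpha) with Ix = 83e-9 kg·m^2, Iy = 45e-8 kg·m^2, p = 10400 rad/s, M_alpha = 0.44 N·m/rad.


Sg = Ix^2 * p^2 / (4 * Iy * M_alpha) = (83e-9)^2 * 10400^2 / (4 * 45e-8 * 0.44) = 0.9408

0.9408


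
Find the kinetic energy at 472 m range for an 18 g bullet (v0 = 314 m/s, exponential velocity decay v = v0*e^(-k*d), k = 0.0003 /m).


v = v0*exp(-k*d) = 314*exp(-0.0003*472) = 272.542 m/s
E = 0.5*m*v^2 = 0.5*0.018*272.542^2 = 668.5 J

668.5 J


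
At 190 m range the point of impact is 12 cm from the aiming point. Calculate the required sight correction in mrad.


1 mrad subtends 1 cm per 10 m of range, so adj = error_cm / (dist_m / 10) = 12 / (190/10) = 0.6316 mrad

0.6316 mrad


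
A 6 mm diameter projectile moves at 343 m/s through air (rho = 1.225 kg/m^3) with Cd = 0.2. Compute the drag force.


A = pi*(d/2)^2 = pi*(6/2000)^2 = 2.82743e-05 m^2
Fd = 0.5*Cd*rho*A*v^2 = 0.5*0.2*1.225*2.82743e-05*343^2 = 0.4075 N

0.4075 N


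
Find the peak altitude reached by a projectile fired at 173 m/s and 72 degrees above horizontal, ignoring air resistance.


H = (v0*sin(theta))^2 / (2g) = (173*sin(72°))^2 / (2*9.81) = 1380 m

1380 m


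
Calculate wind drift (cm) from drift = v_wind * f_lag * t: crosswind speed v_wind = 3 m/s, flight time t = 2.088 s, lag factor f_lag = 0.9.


drift = v_wind * lag * t = 3 * 0.9 * 2.088 = 5.6376 m ≈ 563.8 cm

563.8 cm


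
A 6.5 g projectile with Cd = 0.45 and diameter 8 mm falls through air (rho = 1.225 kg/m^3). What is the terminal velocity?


A = pi*(d/2)^2 = pi*(8/2000)^2 = 5.02655e-05 m^2
vt = sqrt(2mg/(Cd*rho*A)) = sqrt(2*0.0065*9.81/(0.45 * 1.225 * 5.02655e-05)) = 67.84 m/s

67.84 m/s


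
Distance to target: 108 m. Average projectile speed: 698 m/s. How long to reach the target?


t = d/v = 108/698 = 0.1547 s

0.1547 s


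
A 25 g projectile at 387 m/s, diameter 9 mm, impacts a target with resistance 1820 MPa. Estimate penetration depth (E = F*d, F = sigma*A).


A = pi*(d/2)^2 = pi*(9/2)^2 = 63.6173 mm^2
E = 0.5*m*v^2 = 0.5*0.025*387^2 = 1872.11 J
depth = E/(sigma*A) = 1872.11 J / (1820 MPa * 63.6173 mm^2) = 1872.11/(1820 * 63.6173) m = 0.0161691 m ≈ 16.17 mm

16.17 mm


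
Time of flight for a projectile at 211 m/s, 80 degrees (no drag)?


T = 2*v0*sin(theta)/g = 2*211*sin(80°)/9.81 = 42.36 s

42.36 s


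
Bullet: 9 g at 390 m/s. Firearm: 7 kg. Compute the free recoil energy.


v_r = m_p*v_p/m_gun = 0.009*390/7 = 0.501429 m/s, E_r = 0.5*m_gun*v_r^2 = 0.5*7*0.501429^2 = 0.88 J

0.88 J


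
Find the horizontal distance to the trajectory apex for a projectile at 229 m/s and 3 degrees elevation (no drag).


R = v0^2*sin(2*theta)/g = 229^2*sin(2*3°)/9.81 = 558.774 m
apex_dist = R/2 = 558.774/2 = 279.4 m

279.4 m


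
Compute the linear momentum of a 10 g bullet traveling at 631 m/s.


p = m*v = 0.01*631 = 6.31 kg·m/s

6.31 kg·m/s


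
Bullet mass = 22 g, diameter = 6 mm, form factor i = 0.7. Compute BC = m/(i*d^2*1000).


BC = m/(i*d^2*1000) = 22/(0.7 * 6^2 * 1000) = 0.000873

0.000873


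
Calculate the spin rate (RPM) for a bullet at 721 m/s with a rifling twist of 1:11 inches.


twist_m = 11*0.0254 = 0.2794 m
spin = v/twist = 721/0.2794 = 2580.53 rev/s
RPM = spin*60 = 2580.53*60 ≈ 154832 RPM

154832 RPM


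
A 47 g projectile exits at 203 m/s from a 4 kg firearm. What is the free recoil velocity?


v_recoil = m_p * v_p / m_gun = 0.047 * 203 / 4 = 2.385 m/s

2.385 m/s


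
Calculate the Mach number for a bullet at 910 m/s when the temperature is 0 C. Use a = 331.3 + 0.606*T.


a = 331.3 + 0.606*(0) = 331.3 m/s
M = v/a = 910/331.3 = 2.747

2.747


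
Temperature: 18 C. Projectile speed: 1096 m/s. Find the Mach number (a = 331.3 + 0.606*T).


a = 331.3 + 0.606*(18) = 342.208 m/s
M = v/a = 1096/342.208 = 3.203

3.203


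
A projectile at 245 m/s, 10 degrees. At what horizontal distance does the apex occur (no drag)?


R = v0^2*sin(2*theta)/g = 245^2*sin(2*10°)/9.81 = 2092.74 m
apex_dist = R/2 = 2092.74/2 = 1046 m

1046 m


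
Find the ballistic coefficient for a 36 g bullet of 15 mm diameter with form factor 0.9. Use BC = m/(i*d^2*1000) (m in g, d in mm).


BC = m/(i*d^2*1000) = 36/(0.9 * 15^2 * 1000) = 0.0001778

0.0001778


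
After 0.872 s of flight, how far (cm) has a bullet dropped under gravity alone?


drop = 0.5*g*t^2 = 0.5*9.81*0.872^2 = 3.72968 m ≈ 373 cm

373 cm


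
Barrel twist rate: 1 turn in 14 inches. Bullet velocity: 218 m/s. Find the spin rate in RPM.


twist_m = 14*0.0254 = 0.3556 m
spin = v/twist = 218/0.3556 = 613.0484 rev/s
RPM = spin*60 = 613.0484*60 ≈ 36783 RPM

36783 RPM


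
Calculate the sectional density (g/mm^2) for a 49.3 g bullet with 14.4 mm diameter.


SD = m/d^2 = 49.3/14.4^2 = 0.2378 g/mm^2

0.2378 g/mm^2


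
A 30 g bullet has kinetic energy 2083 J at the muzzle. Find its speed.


v = sqrt(2*E/m) = sqrt(2*2083/0.03) = 372.6 m/s

372.6 m/s


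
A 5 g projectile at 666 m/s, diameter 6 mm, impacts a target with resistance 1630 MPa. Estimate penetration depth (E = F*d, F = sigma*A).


A = pi*(d/2)^2 = pi*(6/2)^2 = 28.2743 mm^2
E = 0.5*m*v^2 = 0.5*0.005*666^2 = 1108.89 J
depth = E/(sigma*A) = 1108.89 J / (1630 MPa * 28.2743 mm^2) = 1108.89/(1630 * 28.2743) m = 0.0240607 m ≈ 24.06 mm

24.06 mm


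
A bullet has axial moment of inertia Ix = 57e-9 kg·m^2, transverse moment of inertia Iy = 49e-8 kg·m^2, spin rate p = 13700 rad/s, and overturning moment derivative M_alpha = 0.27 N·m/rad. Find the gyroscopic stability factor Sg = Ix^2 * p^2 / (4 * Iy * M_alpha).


Sg = Ix^2 * p^2 / (4 * Iy * M_alpha) = (57e-9)^2 * 13700^2 / (4 * 49e-8 * 0.27) = 1.152

1.152


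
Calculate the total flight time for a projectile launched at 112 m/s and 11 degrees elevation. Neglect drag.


T = 2*v0*sin(theta)/g = 2*112*sin(11°)/9.81 = 4.357 s

4.357 s


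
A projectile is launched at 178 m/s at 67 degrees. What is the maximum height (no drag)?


H = (v0*sin(theta))^2 / (2g) = (178*sin(67°))^2 / (2*9.81) = 1368 m

1368 m


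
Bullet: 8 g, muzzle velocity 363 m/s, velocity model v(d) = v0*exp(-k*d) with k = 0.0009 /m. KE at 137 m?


v = v0*exp(-k*d) = 363*exp(-0.0009*137) = 320.891 m/s
E = 0.5*m*v^2 = 0.5*0.008*320.891^2 = 411.9 J

411.9 J
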